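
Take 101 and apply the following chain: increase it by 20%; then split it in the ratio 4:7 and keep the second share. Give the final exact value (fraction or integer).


Start with 101.
Step 1: Increase by 20%: 101 * 120/100 = 606/5
Step 2: Split 4:7, second share = 606/5 * 7/11 = 4242/55
Final result = 4242/55

4242/55


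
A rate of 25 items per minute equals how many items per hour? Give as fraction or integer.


Converting from per minute to per hour
Rate = 25 items per minute
Multiply by 60: 25 * 60
= 1500 items per hour

1500


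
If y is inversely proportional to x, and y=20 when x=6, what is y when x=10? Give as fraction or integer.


Inverse proportion: y = k/x
Find k: k = 6 * 20 = 120
Compute y at x=10: y = 120/10
y = 12

12


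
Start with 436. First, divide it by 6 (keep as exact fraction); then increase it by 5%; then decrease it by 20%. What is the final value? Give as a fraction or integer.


Start with 436.
Step 1: Divide by 6: 436 / 6 = 218/3
Step 2: Increase by 5%: 218/3 * 105/100 = 763/10
Step 3: Decrease by 20%: 763/10 * 80/100 = 1526/25
Final result = 1526/25

1526/25


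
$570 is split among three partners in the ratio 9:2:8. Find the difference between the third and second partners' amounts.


Total parts = 9 + 2 + 8 = 19
Value per part = 570 / 19 = 30
Shares: 9*30=270, 2*30=60, 8*30=240
Third share = 240, second share = 60
Difference = |240 - 60| = 180

180


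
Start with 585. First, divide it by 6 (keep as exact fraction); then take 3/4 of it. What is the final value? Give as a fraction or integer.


Start with 585.
Step 1: Divide by 6: 585 / 6 = 195/2
Step 2: Take 3/4: 195/2 * 3/4 = 585/8
Final result = 585/8

585/8


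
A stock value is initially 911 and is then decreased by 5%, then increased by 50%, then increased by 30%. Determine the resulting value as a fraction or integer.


Start: 911
Step 1: decrease by 5% => multiply by 95/100
  911 * 95/100 = 17309/20
Step 2: increase by 50% => multiply by 150/100
  17309/20 * 150/100 = 51927/40
Step 3: increase by 30% => multiply by 130/100
  51927/40 * 130/100 = 675051/400
Final value = 675051/400

675051/400


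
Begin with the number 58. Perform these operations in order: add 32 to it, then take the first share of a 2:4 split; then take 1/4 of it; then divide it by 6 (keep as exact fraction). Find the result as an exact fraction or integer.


Start with 58.
Step 1: Add 32: 58+32=90; split 2:4 first = 90*2/6 = 30
Step 2: Take 1/4: 30 * 1/4 = 15/2
Step 3: Divide by 6: 15/2 / 6 = 5/4
Final result = 5/4

5/4


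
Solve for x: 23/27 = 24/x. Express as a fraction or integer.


Setting up: 23/27 = 24/x
Cross multiply: 23 * x = 27 * 24
23x = 648
x = 648/23
x = 648/23

648/23


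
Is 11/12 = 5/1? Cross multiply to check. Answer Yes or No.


Cross multiply to check 11/12 = 5/1
Left cross product: 11 * 1 = 11
Right cross product: 12 * 5 = 60
11 != 60
Not equal, so proportions differ => No

No


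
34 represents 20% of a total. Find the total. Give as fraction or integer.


Given: 34 is 20% of the whole
Set up: 34 = 20/100 * whole
whole = 34 * 100 / 20
whole = 3400 / 20
whole = 170

170


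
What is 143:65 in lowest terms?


Find GCD(143, 65)
GCD = 13
Divide both by 13: 143/13 = 11, 65/13 = 5
Simplified ratio = 11:5

11:5


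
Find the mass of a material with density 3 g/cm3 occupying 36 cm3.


Using mass = density * volume
Density = 3 g/cm3
Volume = 36 cm3
Mass = 3 * 36
= 108 g

108


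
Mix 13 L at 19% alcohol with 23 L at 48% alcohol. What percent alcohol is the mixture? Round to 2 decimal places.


Solute in mixture 1 = 19% of 13 L = 13*19/100 = 247/100 L
Solute in mixture 2 = 48% of 23 L = 23*48/100 = 276/25 L
Total solute = 247/100 + 276/25 = 1351/100 L
Total volume = 13 + 23 = 36 L
Final concentration = 1351/100/36 * 100 = 37.53%

37.53


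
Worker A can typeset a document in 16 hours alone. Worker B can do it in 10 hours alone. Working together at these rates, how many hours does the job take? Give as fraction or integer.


Rate of A = 1/16 job per hour
Rate of B = 1/10 job per hour
Combined rate = 1/16 + 1/10
Find common denominator: (10 + 16)/(16*10) = 26/160
Combined rate = 13/80 job per hour
Time together = 1 / (13/80) = 80/13 hours

80/13


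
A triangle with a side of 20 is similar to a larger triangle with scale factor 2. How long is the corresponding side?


Similar triangles have proportional sides
Scale factor = 2
Smaller side = 20
Corresponding larger side = 20 * 2
= 40

40


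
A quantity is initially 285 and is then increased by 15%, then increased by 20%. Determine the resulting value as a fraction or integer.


Start: 285
Step 1: increase by 15% => multiply by 115/100
  285 * 115/100 = 1311/4
Step 2: increase by 20% => multiply by 120/100
  1311/4 * 120/100 = 3933/10
Final value = 3933/10

3933/10


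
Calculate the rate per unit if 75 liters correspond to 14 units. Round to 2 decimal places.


Total liters = 75
Number of units = 14
Unit rate = 75 / 14
= 5.36 liters per unit

5.36


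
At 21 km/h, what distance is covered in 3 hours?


Using distance = speed * time
Speed = 21 km/h
Time = 3 hours
Distance = 21 * 3
= 63 km

63


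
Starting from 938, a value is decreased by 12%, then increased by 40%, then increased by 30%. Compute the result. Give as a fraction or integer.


Start: 938
Step 1: decrease by 12% => multiply by 88/100
  938 * 88/100 = 20636/25
Step 2: increase by 40% => multiply by 140/100
  20636/25 * 140/100 = 144452/125
Step 3: increase by 30% => multiply by 130/100
  144452/125 * 130/100 = 938938/625
Final value = 938938/625

938938/625


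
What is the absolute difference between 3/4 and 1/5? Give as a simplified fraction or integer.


Simplify: 3/4 = 3/4 and 1/5 = 1/5
Find common denominator: LCD = 20
Convert: 15/20 and 4/20
Difference = |15 - 4|/20 = 11/20
Simplified = 11/20

11/20


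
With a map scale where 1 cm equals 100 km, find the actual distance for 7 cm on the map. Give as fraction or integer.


Map scale: 1 cm = 100 km
Measured distance on map = 7 cm
Set up proportion: 7 * 100 / 1
= 700 / 1
= 700 km

700


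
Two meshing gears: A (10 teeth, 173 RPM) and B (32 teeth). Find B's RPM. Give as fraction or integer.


Gear ratio: teeth_A * RPM_A = teeth_B * RPM_B
10 * 173 = 32 * RPM_B
1730 = 32 * RPM_B
RPM_B = 1730 / 32
RPM_B = 865/16

865/16


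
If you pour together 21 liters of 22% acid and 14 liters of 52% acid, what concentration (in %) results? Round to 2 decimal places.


Solute in mixture 1 = 22% of 21 L = 21*22/100 = 231/50 L
Solute in mixture 2 = 52% of 14 L = 14*52/100 = 182/25 L
Total solute = 231/50 + 182/25 = 119/10 L
Total volume = 21 + 14 = 35 L
Final concentration = 119/10/35 * 100 = 34.00%

34.00


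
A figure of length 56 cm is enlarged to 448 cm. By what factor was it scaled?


Original length = 56 cm
Scaled length = 448 cm
Scale factor = 448 / 56
= 8

8


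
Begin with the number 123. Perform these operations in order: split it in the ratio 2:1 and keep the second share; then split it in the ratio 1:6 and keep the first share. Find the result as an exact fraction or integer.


Start with 123.
Step 1: Split 2:1, second share = 123 * 1/3 = 41
Step 2: Split 1:6, first share = 41 * 1/7 = 41/7
Final result = 41/7

41/7


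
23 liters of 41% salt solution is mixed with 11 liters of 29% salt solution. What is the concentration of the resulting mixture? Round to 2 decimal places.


Solute in mixture 1 = 41% of 23 L = 23*41/100 = 943/100 L
Solute in mixture 2 = 29% of 11 L = 11*29/100 = 319/100 L
Total solute = 943/100 + 319/100 = 631/50 L
Total volume = 23 + 11 = 34 L
Final concentration = 631/50/34 * 100 = 37.12%

37.12


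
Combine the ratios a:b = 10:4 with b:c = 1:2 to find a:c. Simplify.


Given a:b = 10:4 and b:c = 1:2
Make b consistent. Multiply first ratio by 1: a:b = 10:4
Multiply second ratio by 4: b:c = 4:8
Now b = 4 in both, so a:b:c = 10:4:8
Therefore a:c = 10:8
Simplify by GCD: a:c = 5:4

5:4


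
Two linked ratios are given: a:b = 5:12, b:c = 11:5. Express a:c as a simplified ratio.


Given a:b = 5:12 and b:c = 11:5
Make b consistent. Multiply first ratio by 11: a:b = 55:132
Multiply second ratio by 12: b:c = 132:60
Now b = 132 in both, so a:b:c = 55:132:60
Therefore a:c = 55:60
Simplify by GCD: a:c = 11:12

11:12


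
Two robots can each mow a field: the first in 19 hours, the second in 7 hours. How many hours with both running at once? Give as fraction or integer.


Rate of A = 1/19 job per hour
Rate of B = 1/7 job per hour
Combined rate = 1/19 + 1/7
Find common denominator: (7 + 19)/(19*7) = 26/133
Combined rate = 26/133 job per hour
Time together = 1 / (26/133) = 133/26 hours

133/26


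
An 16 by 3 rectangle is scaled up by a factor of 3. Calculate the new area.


Original dimensions: 16 x 3
Enlargement factor = 3
New width = 16 * 3 = 48
New height = 3 * 3 = 9
New area = 48 * 9 = 432

432


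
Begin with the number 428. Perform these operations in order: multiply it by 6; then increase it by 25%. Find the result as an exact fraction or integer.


Start with 428.
Step 1: Multiply by 6: 428 * 6 = 2568
Step 2: Increase by 25%: 2568 * 125/100 = 3210
Final result = 3210

3210


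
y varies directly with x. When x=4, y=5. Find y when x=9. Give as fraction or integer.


Direct proportion: y = kx
Find k: k = 5/4 = 5/4
Compute y at x=9: y = 5/4 * 9
y = 45/4

45/4


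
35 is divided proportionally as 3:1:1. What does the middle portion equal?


Ratio = 3:1:1
Total parts = 3 + 1 + 1 = 5
Value per part = 35 / 5 = 7
First share = 3 * 7 = 21
Middle share = 1 * 7 = 7
Third share = 1 * 7 = 7

7


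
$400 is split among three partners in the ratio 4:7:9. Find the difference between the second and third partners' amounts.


Total parts = 4 + 7 + 9 = 20
Value per part = 400 / 20 = 20
Shares: 4*20=80, 7*20=140, 9*20=180
Second share = 140, third share = 180
Difference = |140 - 180| = 40

40


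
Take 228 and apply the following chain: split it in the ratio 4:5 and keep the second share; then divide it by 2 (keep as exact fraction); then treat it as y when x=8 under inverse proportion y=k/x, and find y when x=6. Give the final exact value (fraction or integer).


Start with 228.
Step 1: Split 4:5, second share = 228 * 5/9 = 380/3
Step 2: Divide by 2: 380/3 / 2 = 190/3
Step 3: Inverse prop: k = (190/3)*8; new y = k/6 = 190/3*8/6 = 760/9
Final result = 760/9

760/9


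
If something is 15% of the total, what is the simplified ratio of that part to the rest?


Part = 15%, Remainder = 85%
Ratio = 15:85
GCD(15, 85) = 5
Simplify: 3:17 = 3:17

3:17


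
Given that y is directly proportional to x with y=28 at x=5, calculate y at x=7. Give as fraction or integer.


Direct proportion: y = kx
Find k: k = 28/5 = 28/5
Compute y at x=7: y = 28/5 * 7
y = 196/5

196/5


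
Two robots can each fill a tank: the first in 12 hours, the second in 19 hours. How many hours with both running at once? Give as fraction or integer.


Rate of A = 1/12 job per hour
Rate of B = 1/19 job per hour
Combined rate = 1/12 + 1/19
Find common denominator: (19 + 12)/(12*19) = 31/228
Combined rate = 31/228 job per hour
Time together = 1 / (31/228) = 228/31 hours

228/31


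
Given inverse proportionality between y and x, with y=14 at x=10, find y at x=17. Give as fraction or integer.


Inverse proportion: y = k/x
Find k: k = 10 * 14 = 140
Compute y at x=17: y = 140/17
y = 140/17

140/17


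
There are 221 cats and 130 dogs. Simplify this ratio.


Find GCD(221, 130)
GCD = 13
Divide both by 13: 221/13 = 17, 130/13 = 10
Simplified ratio = 17:10

17:10


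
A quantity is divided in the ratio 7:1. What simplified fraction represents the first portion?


Total parts = 7 + 1 = 8
First part fraction = 7/8
Simplify: 7/8 = 7/8

7/8


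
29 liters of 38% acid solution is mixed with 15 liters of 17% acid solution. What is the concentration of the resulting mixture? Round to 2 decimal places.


Solute in mixture 1 = 38% of 29 L = 29*38/100 = 551/50 L
Solute in mixture 2 = 17% of 15 L = 15*17/100 = 51/20 L
Total solute = 551/50 + 51/20 = 1357/100 L
Total volume = 29 + 15 = 44 L
Final concentration = 1357/100/44 * 100 = 30.84%

30.84


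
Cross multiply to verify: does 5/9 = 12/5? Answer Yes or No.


Cross multiply to check 5/9 = 12/5
Left cross product: 5 * 5 = 25
Right cross product: 9 * 12 = 108
25 != 108
Not equal, so proportions differ => No

No


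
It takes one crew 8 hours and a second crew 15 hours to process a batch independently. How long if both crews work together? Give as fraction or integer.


Rate of A = 1/8 job per hour
Rate of B = 1/15 job per hour
Combined rate = 1/8 + 1/15
Find common denominator: (15 + 8)/(8*15) = 23/120
Combined rate = 23/120 job per hour
Time together = 1 / (23/120) = 120/23 hours

120/23


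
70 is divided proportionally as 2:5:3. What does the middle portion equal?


Ratio = 2:5:3
Total parts = 2 + 5 + 3 = 10
Value per part = 70 / 10 = 7
First share = 2 * 7 = 14
Middle share = 5 * 7 = 35
Third share = 3 * 7 = 21

35


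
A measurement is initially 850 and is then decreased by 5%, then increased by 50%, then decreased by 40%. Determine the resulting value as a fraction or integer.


Start: 850
Step 1: decrease by 5% => multiply by 95/100
  850 * 95/100 = 1615/2
Step 2: increase by 50% => multiply by 150/100
  1615/2 * 150/100 = 4845/4
Step 3: decrease by 40% => multiply by 60/100
  4845/4 * 60/100 = 2907/4
Final value = 2907/4

2907/4


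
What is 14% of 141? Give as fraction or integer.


Compute 14% of 141
Convert percentage: 14% = 14/100
Multiply: 141 * 14/100
= 1974/100
= 987/50

987/50


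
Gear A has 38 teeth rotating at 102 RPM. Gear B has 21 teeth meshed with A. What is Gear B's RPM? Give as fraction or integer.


Gear ratio: teeth_A * RPM_A = teeth_B * RPM_B
38 * 102 = 21 * RPM_B
3876 = 21 * RPM_B
RPM_B = 3876 / 21
RPM_B = 1292/7

1292/7


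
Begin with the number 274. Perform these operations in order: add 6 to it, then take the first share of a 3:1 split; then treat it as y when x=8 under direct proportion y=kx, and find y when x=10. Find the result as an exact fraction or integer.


Start with 274.
Step 1: Add 6: 274+6=280; split 3:1 first = 280*3/4 = 210
Step 2: Direct prop: k = (210)/8; new y = k*10 = 210*10/8 = 525/2
Final result = 525/2

525/2


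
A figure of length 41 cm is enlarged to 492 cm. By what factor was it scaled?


Original length = 41 cm
Scaled length = 492 cm
Scale factor = 492 / 41
= 12

12


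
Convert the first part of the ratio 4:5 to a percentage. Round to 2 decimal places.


Total parts = 4 + 5 = 9
First part fraction = 4/9
Percentage = (4/9) * 100
= 0.444444 * 100
= 44.44%

44.44


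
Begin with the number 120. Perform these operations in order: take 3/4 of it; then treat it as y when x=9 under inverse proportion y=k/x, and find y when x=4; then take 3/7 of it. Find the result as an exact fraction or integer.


Start with 120.
Step 1: Take 3/4: 120 * 3/4 = 90
Step 2: Inverse prop: k = (90)*9; new y = k/4 = 90*9/4 = 405/2
Step 3: Take 3/7: 405/2 * 3/7 = 1215/14
Final result = 1215/14

1215/14


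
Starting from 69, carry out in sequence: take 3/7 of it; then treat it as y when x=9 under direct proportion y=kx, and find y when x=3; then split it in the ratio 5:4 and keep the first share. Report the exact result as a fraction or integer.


Start with 69.
Step 1: Take 3/7: 69 * 3/7 = 207/7
Step 2: Direct prop: k = (207/7)/9; new y = k*3 = 207/7*3/9 = 69/7
Step 3: Split 5:4, first share = 69/7 * 5/9 = 115/21
Final result = 115/21

115/21


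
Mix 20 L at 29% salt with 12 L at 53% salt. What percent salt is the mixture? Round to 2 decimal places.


Solute in mixture 1 = 29% of 20 L = 20*29/100 = 29/5 L
Solute in mixture 2 = 53% of 12 L = 12*53/100 = 159/25 L
Total solute = 29/5 + 159/25 = 304/25 L
Total volume = 20 + 12 = 32 L
Final concentration = 304/25/32 * 100 = 38.00%

38.00


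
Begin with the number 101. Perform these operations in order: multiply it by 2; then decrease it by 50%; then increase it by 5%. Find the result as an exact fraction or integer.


Start with 101.
Step 1: Multiply by 2: 101 * 2 = 202
Step 2: Decrease by 50%: 202 * 50/100 = 101
Step 3: Increase by 5%: 101 * 105/100 = 2121/20
Final result = 2121/20

2121/20


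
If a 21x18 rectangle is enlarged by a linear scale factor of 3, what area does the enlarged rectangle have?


Original dimensions: 21 x 18
Enlargement factor = 3
New width = 21 * 3 = 63
New height = 18 * 3 = 54
New area = 63 * 54 = 3402

3402


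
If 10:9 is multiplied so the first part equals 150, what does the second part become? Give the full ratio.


Original ratio: 10:9
First term target: 150
Scale factor = 150 / 10 = 15
Multiply second term: 9 * 15 = 135
Equivalent ratio = 150:135

150:135


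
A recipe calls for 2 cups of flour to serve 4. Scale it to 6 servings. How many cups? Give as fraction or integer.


Original: 2 cups for 4 servings
Target servings = 6
Scaling factor = 6/4
New amount = 2 * 6/4
= 12/4
= 3 cups

3


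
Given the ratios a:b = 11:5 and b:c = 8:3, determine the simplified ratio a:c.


Given a:b = 11:5 and b:c = 8:3
Make b consistent. Multiply first ratio by 8: a:b = 88:40
Multiply second ratio by 5: b:c = 40:15
Now b = 40 in both, so a:b:c = 88:40:15
Therefore a:c = 88:15
Simplify by GCD: a:c = 88:15

88:15


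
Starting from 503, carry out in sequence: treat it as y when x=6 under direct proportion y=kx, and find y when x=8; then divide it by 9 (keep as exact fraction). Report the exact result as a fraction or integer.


Start with 503.
Step 1: Direct prop: k = (503)/6; new y = k*8 = 503*8/6 = 2012/3
Step 2: Divide by 9: 2012/3 / 9 = 2012/27
Final result = 2012/27

2012/27


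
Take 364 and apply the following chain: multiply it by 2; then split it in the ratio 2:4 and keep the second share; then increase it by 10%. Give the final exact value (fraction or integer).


Start with 364.
Step 1: Multiply by 2: 364 * 2 = 728
Step 2: Split 2:4, second share = 728 * 4/6 = 1456/3
Step 3: Increase by 10%: 1456/3 * 110/100 = 8008/15
Final result = 8008/15

8008/15


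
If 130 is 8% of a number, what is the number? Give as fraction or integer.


Given: 130 is 8% of the whole
Set up: 130 = 8/100 * whole
whole = 130 * 100 / 8
whole = 13000 / 8
whole = 1625

1625


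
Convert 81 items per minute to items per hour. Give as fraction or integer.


Converting from per minute to per hour
Rate = 81 items per minute
Multiply by 60: 81 * 60
= 4860 items per hour

4860


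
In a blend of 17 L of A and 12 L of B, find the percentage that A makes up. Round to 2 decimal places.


Volume of A = 17 L
Volume of B = 12 L
Total volume = 17 + 12 = 29 L
Percentage of A = (17/29) * 100
= 58.62%

58.62


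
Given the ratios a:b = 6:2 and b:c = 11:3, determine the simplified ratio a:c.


Given a:b = 6:2 and b:c = 11:3
Make b consistent. Multiply first ratio by 11: a:b = 66:22
Multiply second ratio by 2: b:c = 22:6
Now b = 22 in both, so a:b:c = 66:22:6
Therefore a:c = 66:6
Simplify by GCD: a:c = 11:1

11:1


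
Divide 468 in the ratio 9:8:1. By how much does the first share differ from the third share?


Total parts = 9 + 8 + 1 = 18
Value per part = 468 / 18 = 26
Shares: 9*26=234, 8*26=208, 1*26=26
First share = 234, third share = 26
Difference = |234 - 26| = 208

208


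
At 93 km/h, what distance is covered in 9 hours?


Using distance = speed * time
Speed = 93 km/h
Time = 9 hours
Distance = 93 * 9
= 837 km

837


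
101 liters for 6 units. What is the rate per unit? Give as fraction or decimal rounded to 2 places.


Total liters = 101
Number of units = 6
Unit rate = 101 / 6
= 16.83 liters per unit

16.83


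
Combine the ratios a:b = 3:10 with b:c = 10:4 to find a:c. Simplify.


Given a:b = 3:10 and b:c = 10:4
Make b consistent. Multiply first ratio by 10: a:b = 30:100
Multiply second ratio by 10: b:c = 100:40
Now b = 100 in both, so a:b:c = 30:100:40
Therefore a:c = 30:40
Simplify by GCD: a:c = 3:4

3:4


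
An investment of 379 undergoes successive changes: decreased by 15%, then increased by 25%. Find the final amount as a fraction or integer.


Start: 379
Step 1: decrease by 15% => multiply by 85/100
  379 * 85/100 = 6443/20
Step 2: increase by 25% => multiply by 125/100
  6443/20 * 125/100 = 6443/16
Final value = 6443/16

6443/16


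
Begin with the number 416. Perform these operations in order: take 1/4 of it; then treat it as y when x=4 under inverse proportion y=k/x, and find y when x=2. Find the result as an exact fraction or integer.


Start with 416.
Step 1: Take 1/4: 416 * 1/4 = 104
Step 2: Inverse prop: k = (104)*4; new y = k/2 = 104*4/2 = 208
Final result = 208

208


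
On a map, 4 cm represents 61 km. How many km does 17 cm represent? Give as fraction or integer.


Map scale: 4 cm = 61 km
Measured distance on map = 17 cm
Set up proportion: 17 * 61 / 4
= 1037 / 4
= 1037/4 km

1037/4


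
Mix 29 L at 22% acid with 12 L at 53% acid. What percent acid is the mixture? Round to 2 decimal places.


Solute in mixture 1 = 22% of 29 L = 29*22/100 = 319/50 L
Solute in mixture 2 = 53% of 12 L = 12*53/100 = 159/25 L
Total solute = 319/50 + 159/25 = 637/50 L
Total volume = 29 + 12 = 41 L
Final concentration = 637/50/41 * 100 = 31.07%

31.07


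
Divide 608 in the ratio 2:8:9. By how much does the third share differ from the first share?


Total parts = 2 + 8 + 9 = 19
Value per part = 608 / 19 = 32
Shares: 2*32=64, 8*32=256, 9*32=288
Third share = 288, first share = 64
Difference = |288 - 64| = 224

224


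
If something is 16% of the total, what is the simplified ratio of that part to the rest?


Part = 16%, Remainder = 84%
Ratio = 16:84
GCD(16, 84) = 4
Simplify: 4:21 = 4:21

4:21


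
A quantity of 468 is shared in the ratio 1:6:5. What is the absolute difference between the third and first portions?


Total parts = 1 + 6 + 5 = 12
Value per part = 468 / 12 = 39
Shares: 1*39=39, 6*39=234, 5*39=195
Third share = 195, first share = 39
Difference = |195 - 39| = 156

156


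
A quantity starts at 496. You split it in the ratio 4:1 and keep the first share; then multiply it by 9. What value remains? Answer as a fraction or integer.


Start with 496.
Step 1: Split 4:1, first share = 496 * 4/5 = 1984/5
Step 2: Multiply by 9: 1984/5 * 9 = 17856/5
Final result = 17856/5

17856/5


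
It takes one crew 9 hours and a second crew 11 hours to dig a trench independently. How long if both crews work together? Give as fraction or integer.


Rate of A = 1/9 job per hour
Rate of B = 1/11 job per hour
Combined rate = 1/9 + 1/11
Find common denominator: (11 + 9)/(9*11) = 20/99
Combined rate = 20/99 job per hour
Time together = 1 / (20/99) = 99/20 hours

99/20


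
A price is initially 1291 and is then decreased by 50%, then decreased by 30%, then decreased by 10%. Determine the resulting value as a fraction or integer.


Start: 1291
Step 1: decrease by 50% => multiply by 50/100
  1291 * 50/100 = 1291/2
Step 2: decrease by 30% => multiply by 70/100
  1291/2 * 70/100 = 9037/20
Step 3: decrease by 10% => multiply by 90/100
  9037/20 * 90/100 = 81333/200
Final value = 81333/200

81333/200


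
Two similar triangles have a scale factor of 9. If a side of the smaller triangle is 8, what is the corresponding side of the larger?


Similar triangles have proportional sides
Scale factor = 9
Smaller side = 8
Corresponding larger side = 8 * 9
= 72

72


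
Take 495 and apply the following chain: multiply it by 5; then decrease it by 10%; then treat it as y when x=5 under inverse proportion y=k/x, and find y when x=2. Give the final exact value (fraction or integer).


Start with 495.
Step 1: Multiply by 5: 495 * 5 = 2475
Step 2: Decrease by 10%: 2475 * 90/100 = 4455/2
Step 3: Inverse prop: k = (4455/2)*5; new y = k/2 = 4455/2*5/2 = 22275/4
Final result = 22275/4

22275/4


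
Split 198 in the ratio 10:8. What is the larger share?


Total parts = 10 + 8 = 18
Value per part = 198 / 18 = 11
First share = 10 * 11 = 110
Second share = 8 * 11 = 88
Larger share = 110

110


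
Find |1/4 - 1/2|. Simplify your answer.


Simplify: 1/4 = 1/4 and 1/2 = 1/2
Find common denominator: LCD = 4
Convert: 1/4 and 2/4
Difference = |1 - 2|/4 = 1/4
Simplified = 1/4

1/4


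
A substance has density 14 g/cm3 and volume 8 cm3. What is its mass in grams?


Using mass = density * volume
Density = 14 g/cm3
Volume = 8 cm3
Mass = 14 * 8
= 112 g

112


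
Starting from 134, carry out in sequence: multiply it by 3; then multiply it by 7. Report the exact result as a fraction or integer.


Start with 134.
Step 1: Multiply by 3: 134 * 3 = 402
Step 2: Multiply by 7: 402 * 7 = 2814
Final result = 2814

2814


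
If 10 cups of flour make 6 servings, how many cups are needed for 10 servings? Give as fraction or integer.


Original: 10 cups for 6 servings
Target servings = 10
Scaling factor = 10/6
New amount = 10 * 10/6
= 100/6
= 50/3 cups

50/3


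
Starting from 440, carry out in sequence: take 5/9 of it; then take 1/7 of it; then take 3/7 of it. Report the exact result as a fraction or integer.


Start with 440.
Step 1: Take 5/9: 440 * 5/9 = 2200/9
Step 2: Take 1/7: 2200/9 * 1/7 = 2200/63
Step 3: Take 3/7: 2200/63 * 3/7 = 2200/147
Final result = 2200/147

2200/147


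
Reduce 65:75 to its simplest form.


Find GCD(65, 75)
GCD = 5
Divide both by 5: 65/5 = 13, 75/5 = 15
Simplified ratio = 13:15

13:15


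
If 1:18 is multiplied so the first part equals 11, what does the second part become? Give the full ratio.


Original ratio: 1:18
First term target: 11
Scale factor = 11 / 1 = 11
Multiply second term: 18 * 11 = 198
Equivalent ratio = 11:198

11:198


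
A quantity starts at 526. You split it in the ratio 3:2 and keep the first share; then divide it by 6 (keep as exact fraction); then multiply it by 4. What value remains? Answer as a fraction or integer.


Start with 526.
Step 1: Split 3:2, first share = 526 * 3/5 = 1578/5
Step 2: Divide by 6: 1578/5 / 6 = 263/5
Step 3: Multiply by 4: 263/5 * 4 = 1052/5
Final result = 1052/5

1052/5


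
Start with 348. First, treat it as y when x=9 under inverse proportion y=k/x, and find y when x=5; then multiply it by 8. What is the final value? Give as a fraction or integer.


Start with 348.
Step 1: Inverse prop: k = (348)*9; new y = k/5 = 348*9/5 = 3132/5
Step 2: Multiply by 8: 3132/5 * 8 = 25056/5
Final result = 25056/5

25056/5


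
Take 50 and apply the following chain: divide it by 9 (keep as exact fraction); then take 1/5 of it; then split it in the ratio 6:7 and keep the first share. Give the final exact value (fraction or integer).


Start with 50.
Step 1: Divide by 9: 50 / 9 = 50/9
Step 2: Take 1/5: 50/9 * 1/5 = 10/9
Step 3: Split 6:7, first share = 10/9 * 6/13 = 20/39
Final result = 20/39

20/39


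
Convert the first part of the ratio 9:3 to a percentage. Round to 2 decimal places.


Total parts = 9 + 3 = 12
First part fraction = 9/12
Percentage = (9/12) * 100
= 0.75 * 100
= 75.00%

75.00


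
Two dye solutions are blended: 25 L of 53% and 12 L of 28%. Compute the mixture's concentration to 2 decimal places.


Solute in mixture 1 = 53% of 25 L = 25*53/100 = 53/4 L
Solute in mixture 2 = 28% of 12 L = 12*28/100 = 84/25 L
Total solute = 53/4 + 84/25 = 1661/100 L
Total volume = 25 + 12 = 37 L
Final concentration = 1661/100/37 * 100 = 44.89%

44.89


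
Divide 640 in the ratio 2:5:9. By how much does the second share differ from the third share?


Total parts = 2 + 5 + 9 = 16
Value per part = 640 / 16 = 40
Shares: 2*40=80, 5*40=200, 9*40=360
Second share = 200, third share = 360
Difference = |200 - 360| = 160

160


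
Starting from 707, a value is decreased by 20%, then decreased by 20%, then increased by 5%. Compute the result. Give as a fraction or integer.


Start: 707
Step 1: decrease by 20% => multiply by 80/100
  707 * 80/100 = 2828/5
Step 2: decrease by 20% => multiply by 80/100
  2828/5 * 80/100 = 11312/25
Step 3: increase by 5% => multiply by 105/100
  11312/25 * 105/100 = 59388/125
Final value = 59388/125

59388/125


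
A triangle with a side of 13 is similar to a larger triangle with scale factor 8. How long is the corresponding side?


Similar triangles have proportional sides
Scale factor = 8
Smaller side = 13
Corresponding larger side = 13 * 8
= 104

104


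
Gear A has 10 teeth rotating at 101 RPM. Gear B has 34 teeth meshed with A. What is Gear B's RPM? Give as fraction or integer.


Gear ratio: teeth_A * RPM_A = teeth_B * RPM_B
10 * 101 = 34 * RPM_B
1010 = 34 * RPM_B
RPM_B = 1010 / 34
RPM_B = 505/17

505/17


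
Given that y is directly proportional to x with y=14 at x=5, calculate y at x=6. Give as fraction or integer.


Direct proportion: y = kx
Find k: k = 14/5 = 14/5
Compute y at x=6: y = 14/5 * 6
y = 84/5

84/5


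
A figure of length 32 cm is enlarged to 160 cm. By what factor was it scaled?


Original length = 32 cm
Scaled length = 160 cm
Scale factor = 160 / 32
= 5

5


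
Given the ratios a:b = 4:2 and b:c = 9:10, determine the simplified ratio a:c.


Given a:b = 4:2 and b:c = 9:10
Make b consistent. Multiply first ratio by 9: a:b = 36:18
Multiply second ratio by 2: b:c = 18:20
Now b = 18 in both, so a:b:c = 36:18:20
Therefore a:c = 36:20
Simplify by GCD: a:c = 9:5

9:5


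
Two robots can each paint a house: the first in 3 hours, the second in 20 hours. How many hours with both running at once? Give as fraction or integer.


Rate of A = 1/3 job per hour
Rate of B = 1/20 job per hour
Combined rate = 1/3 + 1/20
Find common denominator: (20 + 3)/(3*20) = 23/60
Combined rate = 23/60 job per hour
Time together = 1 / (23/60) = 60/23 hours

60/23


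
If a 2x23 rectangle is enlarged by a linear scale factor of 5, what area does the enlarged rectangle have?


Original dimensions: 2 x 23
Enlargement factor = 5
New width = 2 * 5 = 10
New height = 23 * 5 = 115
New area = 10 * 115 = 1150

1150


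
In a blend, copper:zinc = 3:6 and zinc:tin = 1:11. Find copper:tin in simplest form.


Given a:b = 3:6 and b:c = 1:11
Make b consistent. Multiply first ratio by 1: a:b = 3:6
Multiply second ratio by 6: b:c = 6:66
Now b = 6 in both, so a:b:c = 3:6:66
Therefore a:c = 3:66
Simplify by GCD: a:c = 1:22

1:22


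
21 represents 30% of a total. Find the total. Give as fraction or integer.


Given: 21 is 30% of the whole
Set up: 21 = 30/100 * whole
whole = 21 * 100 / 30
whole = 2100 / 30
whole = 70

70


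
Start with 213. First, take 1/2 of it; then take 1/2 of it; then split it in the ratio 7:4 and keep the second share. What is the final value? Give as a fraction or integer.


Start with 213.
Step 1: Take 1/2: 213 * 1/2 = 213/2
Step 2: Take 1/2: 213/2 * 1/2 = 213/4
Step 3: Split 7:4, second share = 213/4 * 4/11 = 213/11
Final result = 213/11

213/11


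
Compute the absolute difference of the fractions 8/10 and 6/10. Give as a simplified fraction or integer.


Simplify: 8/10 = 4/5 and 6/10 = 3/5
Find common denominator: LCD = 5
Convert: 4/5 and 3/5
Difference = |4 - 3|/5 = 1/5
Simplified = 1/5

1/5


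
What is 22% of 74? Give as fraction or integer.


Compute 22% of 74
Convert percentage: 22% = 22/100
Multiply: 74 * 22/100
= 1628/100
= 407/25

407/25


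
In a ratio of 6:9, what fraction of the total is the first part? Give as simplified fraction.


Total parts = 6 + 9 = 15
First part fraction = 6/15
Simplify: 6/15 = 2/5

2/5


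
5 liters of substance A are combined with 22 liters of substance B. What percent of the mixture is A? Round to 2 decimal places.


Volume of A = 5 L
Volume of B = 22 L
Total volume = 5 + 22 = 27 L
Percentage of A = (5/27) * 100
= 18.52%

18.52


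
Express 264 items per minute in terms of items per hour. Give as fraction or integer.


Converting from per minute to per hour
Rate = 264 items per minute
Multiply by 60: 264 * 60
= 15840 items per hour

15840


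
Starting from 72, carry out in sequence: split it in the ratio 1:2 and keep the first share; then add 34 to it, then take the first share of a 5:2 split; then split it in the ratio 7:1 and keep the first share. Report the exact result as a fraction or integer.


Start with 72.
Step 1: Split 1:2, first share = 72 * 1/3 = 24
Step 2: Add 34: 24+34=58; split 5:2 first = 58*5/7 = 290/7
Step 3: Split 7:1, first share = 290/7 * 7/8 = 145/4
Final result = 145/4

145/4


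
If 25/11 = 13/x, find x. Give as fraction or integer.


Setting up: 25/11 = 13/x
Cross multiply: 25 * x = 11 * 13
25x = 143
x = 143/25
x = 143/25

143/25


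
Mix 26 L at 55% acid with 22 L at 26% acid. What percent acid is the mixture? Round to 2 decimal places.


Solute in mixture 1 = 55% of 26 L = 26*55/100 = 143/10 L
Solute in mixture 2 = 26% of 22 L = 22*26/100 = 143/25 L
Total solute = 143/10 + 143/25 = 1001/50 L
Total volume = 26 + 22 = 48 L
Final concentration = 1001/50/48 * 100 = 41.71%

41.71


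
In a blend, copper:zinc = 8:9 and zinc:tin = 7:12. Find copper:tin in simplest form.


Given a:b = 8:9 and b:c = 7:12
Make b consistent. Multiply first ratio by 7: a:b = 56:63
Multiply second ratio by 9: b:c = 63:108
Now b = 63 in both, so a:b:c = 56:63:108
Therefore a:c = 56:108
Simplify by GCD: a:c = 14:27

14:27


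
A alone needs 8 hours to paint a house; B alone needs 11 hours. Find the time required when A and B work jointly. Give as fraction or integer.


Rate of A = 1/8 job per hour
Rate of B = 1/11 job per hour
Combined rate = 1/8 + 1/11
Find common denominator: (11 + 8)/(8*11) = 19/88
Combined rate = 19/88 job per hour
Time together = 1 / (19/88) = 88/19 hours

88/19


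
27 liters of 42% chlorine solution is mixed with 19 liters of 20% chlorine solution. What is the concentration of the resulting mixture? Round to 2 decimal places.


Solute in mixture 1 = 42% of 27 L = 27*42/100 = 567/50 L
Solute in mixture 2 = 20% of 19 L = 19*20/100 = 19/5 L
Total solute = 567/50 + 19/5 = 757/50 L
Total volume = 27 + 19 = 46 L
Final concentration = 757/50/46 * 100 = 32.91%

32.91


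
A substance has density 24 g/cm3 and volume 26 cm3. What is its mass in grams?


Using mass = density * volume
Density = 24 g/cm3
Volume = 26 cm3
Mass = 24 * 26
= 624 g

624


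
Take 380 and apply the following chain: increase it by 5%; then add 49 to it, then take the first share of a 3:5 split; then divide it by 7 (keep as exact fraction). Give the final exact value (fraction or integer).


Start with 380.
Step 1: Increase by 5%: 380 * 105/100 = 399
Step 2: Add 49: 399+49=448; split 3:5 first = 448*3/8 = 168
Step 3: Divide by 7: 168 / 7 = 24
Final result = 24

24


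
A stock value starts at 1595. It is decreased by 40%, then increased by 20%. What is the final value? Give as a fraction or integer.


Start: 1595
Step 1: decrease by 40% => multiply by 60/100
  1595 * 60/100 = 957
Step 2: increase by 20% => multiply by 120/100
  957 * 120/100 = 5742/5
Final value = 5742/5

5742/5


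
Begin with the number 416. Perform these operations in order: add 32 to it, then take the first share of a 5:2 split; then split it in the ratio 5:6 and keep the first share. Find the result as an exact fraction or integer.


Start with 416.
Step 1: Add 32: 416+32=448; split 5:2 first = 448*5/7 = 320
Step 2: Split 5:6, first share = 320 * 5/11 = 1600/11
Final result = 1600/11

1600/11


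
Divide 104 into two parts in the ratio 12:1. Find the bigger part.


Total parts = 12 + 1 = 13
Value per part = 104 / 13 = 8
First share = 12 * 8 = 96
Second share = 1 * 8 = 8
Larger share = 96

96


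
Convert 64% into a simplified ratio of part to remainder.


Part = 64%, Remainder = 36%
Ratio = 64:36
GCD(64, 36) = 4
Simplify: 16:9 = 16:9

16:9


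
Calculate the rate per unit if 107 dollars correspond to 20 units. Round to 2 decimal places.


Total dollars = 107
Number of units = 20
Unit rate = 107 / 20
= 5.35 dollars per unit

5.35


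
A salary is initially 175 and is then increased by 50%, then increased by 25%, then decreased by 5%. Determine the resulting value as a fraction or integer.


Start: 175
Step 1: increase by 50% => multiply by 150/100
  175 * 150/100 = 525/2
Step 2: increase by 25% => multiply by 125/100
  525/2 * 125/100 = 2625/8
Step 3: decrease by 5% => multiply by 95/100
  2625/8 * 95/100 = 9975/32
Final value = 9975/32

9975/32


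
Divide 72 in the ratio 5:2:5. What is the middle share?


Ratio = 5:2:5
Total parts = 5 + 2 + 5 = 12
Value per part = 72 / 12 = 6
First share = 5 * 6 = 30
Middle share = 2 * 6 = 12
Third share = 5 * 6 = 30

12


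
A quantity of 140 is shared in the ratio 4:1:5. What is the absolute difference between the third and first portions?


Total parts = 4 + 1 + 5 = 10
Value per part = 140 / 10 = 14
Shares: 4*14=56, 1*14=14, 5*14=70
Third share = 70, first share = 56
Difference = |70 - 56| = 14

14


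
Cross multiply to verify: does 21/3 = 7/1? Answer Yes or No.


Cross multiply to check 21/3 = 7/1
Left cross product: 21 * 1 = 21
Right cross product: 3 * 7 = 21
21 = 21
Equal, so proportions match => Yes

Yes


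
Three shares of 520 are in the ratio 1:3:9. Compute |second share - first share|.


Total parts = 1 + 3 + 9 = 13
Value per part = 520 / 13 = 40
Shares: 1*40=40, 3*40=120, 9*40=360
Second share = 120, first share = 40
Difference = |120 - 40| = 80

80


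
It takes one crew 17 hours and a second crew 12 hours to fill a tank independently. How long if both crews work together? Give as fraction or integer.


Rate of A = 1/17 job per hour
Rate of B = 1/12 job per hour
Combined rate = 1/17 + 1/12
Find common denominator: (12 + 17)/(17*12) = 29/204
Combined rate = 29/204 job per hour
Time together = 1 / (29/204) = 204/29 hours

204/29


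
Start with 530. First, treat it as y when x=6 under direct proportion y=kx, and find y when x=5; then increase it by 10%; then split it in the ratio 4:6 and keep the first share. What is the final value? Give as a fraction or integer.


Start with 530.
Step 1: Direct prop: k = (530)/6; new y = k*5 = 530*5/6 = 1325/3
Step 2: Increase by 10%: 1325/3 * 110/100 = 2915/6
Step 3: Split 4:6, first share = 2915/6 * 4/10 = 583/3
Final result = 583/3

583/3


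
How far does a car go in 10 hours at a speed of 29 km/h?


Using distance = speed * time
Speed = 29 km/h
Time = 10 hours
Distance = 29 * 10
= 290 km

290


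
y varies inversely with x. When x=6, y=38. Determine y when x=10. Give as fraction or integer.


Inverse proportion: y = k/x
Find k: k = 6 * 38 = 228
Compute y at x=10: y = 228/10
y = 114/5

114/5


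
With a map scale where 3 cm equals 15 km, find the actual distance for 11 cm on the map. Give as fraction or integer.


Map scale: 3 cm = 15 km
Measured distance on map = 11 cm
Set up proportion: 11 * 15 / 3
= 165 / 3
= 55 km

55


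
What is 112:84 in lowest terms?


Find GCD(112, 84)
GCD = 28
Divide both by 28: 112/28 = 4, 84/28 = 3
Simplified ratio = 4:3

4:3


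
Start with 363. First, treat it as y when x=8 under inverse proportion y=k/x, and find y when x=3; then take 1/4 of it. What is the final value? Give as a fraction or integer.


Start with 363.
Step 1: Inverse prop: k = (363)*8; new y = k/3 = 363*8/3 = 968
Step 2: Take 1/4: 968 * 1/4 = 242
Final result = 242

242


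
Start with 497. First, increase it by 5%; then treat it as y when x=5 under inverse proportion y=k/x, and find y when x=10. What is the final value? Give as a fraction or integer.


Start with 497.
Step 1: Increase by 5%: 497 * 105/100 = 10437/20
Step 2: Inverse prop: k = (10437/20)*5; new y = k/10 = 10437/20*5/10 = 10437/40
Final result = 10437/40

10437/40


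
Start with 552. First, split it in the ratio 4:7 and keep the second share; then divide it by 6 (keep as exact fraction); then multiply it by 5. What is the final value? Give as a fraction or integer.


Start with 552.
Step 1: Split 4:7, second share = 552 * 7/11 = 3864/11
Step 2: Divide by 6: 3864/11 / 6 = 644/11
Step 3: Multiply by 5: 644/11 * 5 = 3220/11
Final result = 3220/11

3220/11
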